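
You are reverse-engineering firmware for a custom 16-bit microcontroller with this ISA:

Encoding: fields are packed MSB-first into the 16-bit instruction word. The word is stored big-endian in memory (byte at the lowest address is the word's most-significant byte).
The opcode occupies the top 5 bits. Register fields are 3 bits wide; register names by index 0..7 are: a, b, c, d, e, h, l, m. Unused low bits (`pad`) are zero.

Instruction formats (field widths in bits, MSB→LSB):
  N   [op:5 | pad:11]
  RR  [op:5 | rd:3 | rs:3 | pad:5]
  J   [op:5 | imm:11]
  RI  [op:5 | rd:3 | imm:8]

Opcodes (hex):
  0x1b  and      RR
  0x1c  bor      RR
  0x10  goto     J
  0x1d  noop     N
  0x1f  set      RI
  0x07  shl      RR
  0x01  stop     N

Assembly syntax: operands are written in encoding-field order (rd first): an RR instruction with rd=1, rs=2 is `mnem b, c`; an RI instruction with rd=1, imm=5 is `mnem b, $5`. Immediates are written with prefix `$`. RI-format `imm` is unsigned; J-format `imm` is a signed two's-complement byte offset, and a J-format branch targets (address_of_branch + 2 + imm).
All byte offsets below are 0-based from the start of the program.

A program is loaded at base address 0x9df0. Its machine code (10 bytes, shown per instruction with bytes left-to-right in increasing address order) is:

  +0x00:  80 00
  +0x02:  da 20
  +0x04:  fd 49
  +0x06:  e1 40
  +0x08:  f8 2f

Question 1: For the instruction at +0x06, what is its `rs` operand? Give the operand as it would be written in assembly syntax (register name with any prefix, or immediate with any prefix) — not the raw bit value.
[06] e1 40 → 0xe140
  opcode bits[15:11]=0x1c: bor/RR
  rd: (w>>8)&0x7=0x1 → b
  rs: (w>>5)&0x7=0x2 → c

c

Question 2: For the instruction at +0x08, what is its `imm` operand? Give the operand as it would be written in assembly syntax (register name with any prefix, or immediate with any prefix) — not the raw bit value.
$47

+0x08: f8 2f ⇒ word 0xf82f (big)
  opcode bits[15:11]=0x1f: set/RI
  rd: (w>>8)&0x7=0x0 → a
  imm: (w>>0)&0xff=0x2f → $47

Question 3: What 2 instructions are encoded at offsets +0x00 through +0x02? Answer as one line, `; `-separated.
goto $0; and c, b

[00] 80 00 → 0x8000
  op=0x8000>>11=0x10 ⇒ goto (J)
  imm: (w>>0)&0x7ff=0x0 → $0
[02] da 20 → 0xda20
  op=0xda20>>11=0x1b ⇒ and (RR)
  rd: (w>>8)&0x7=0x2 → c
  rs: (w>>5)&0x7=0x1 → b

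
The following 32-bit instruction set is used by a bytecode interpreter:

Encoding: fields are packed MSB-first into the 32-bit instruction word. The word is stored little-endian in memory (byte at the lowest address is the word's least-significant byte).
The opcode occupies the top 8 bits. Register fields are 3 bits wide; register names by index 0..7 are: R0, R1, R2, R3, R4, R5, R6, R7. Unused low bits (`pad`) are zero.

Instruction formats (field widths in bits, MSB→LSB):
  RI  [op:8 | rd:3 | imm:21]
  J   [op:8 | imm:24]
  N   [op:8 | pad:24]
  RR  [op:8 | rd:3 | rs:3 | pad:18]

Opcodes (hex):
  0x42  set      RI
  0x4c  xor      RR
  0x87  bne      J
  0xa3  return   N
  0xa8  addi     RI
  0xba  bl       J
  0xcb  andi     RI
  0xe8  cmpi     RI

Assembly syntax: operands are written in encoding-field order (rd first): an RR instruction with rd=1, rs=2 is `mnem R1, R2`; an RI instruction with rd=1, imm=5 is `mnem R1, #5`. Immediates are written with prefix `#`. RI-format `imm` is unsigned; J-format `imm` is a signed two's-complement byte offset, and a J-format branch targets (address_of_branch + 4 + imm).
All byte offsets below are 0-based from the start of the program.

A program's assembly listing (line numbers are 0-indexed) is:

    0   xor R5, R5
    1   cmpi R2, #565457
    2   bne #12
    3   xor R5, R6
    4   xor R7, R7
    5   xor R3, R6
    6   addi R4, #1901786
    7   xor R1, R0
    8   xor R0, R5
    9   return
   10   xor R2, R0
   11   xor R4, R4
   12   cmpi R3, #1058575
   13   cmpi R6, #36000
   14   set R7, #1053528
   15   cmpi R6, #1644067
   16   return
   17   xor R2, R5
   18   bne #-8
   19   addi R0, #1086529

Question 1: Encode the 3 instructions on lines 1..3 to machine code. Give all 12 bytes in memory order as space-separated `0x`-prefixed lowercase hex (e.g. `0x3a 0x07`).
0xd1 0xa0 0x48 0xe8 0x0c 0x00 0x00 0x87 0x00 0x00 0xb8 0x4c

1. cmpi fields op=0xe8:8|rd=2:3|imm=565457:21 → word e848a0d1h → d1 a0 48 e8
2. bne fields op=0x87:8|imm=12:24 → word 8700000ch → 0c 00 00 87
3. xor fields op=0x4c:8|rd=5:3|rs=6:3|pad=0:18 → word 4cb80000h → 00 00 b8 4c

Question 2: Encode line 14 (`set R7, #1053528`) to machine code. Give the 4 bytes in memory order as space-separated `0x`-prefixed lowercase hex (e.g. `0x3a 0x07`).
0x58 0x13 0xf0 0x42

14. set fields op=0x42:8|rd=7:3|imm=1053528:21 → word 42f01358h → 58 13 f0 42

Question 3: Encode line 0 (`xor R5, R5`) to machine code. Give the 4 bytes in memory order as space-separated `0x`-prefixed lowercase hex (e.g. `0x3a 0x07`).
line 0 (xor): pack op=0x4c:8|rd=5:3|rs=5:3|pad=0:18 = 0x4cb40000; little→ 00 00 b4 4c

0x00 0x00 0xb4 0x4c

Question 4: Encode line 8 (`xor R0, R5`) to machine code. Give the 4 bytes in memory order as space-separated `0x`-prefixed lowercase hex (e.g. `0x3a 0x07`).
8. xor fields op=0x4c:8|rd=0:3|rs=5:3|pad=0:18 → word 4c140000h → 00 00 14 4c

0x00 0x00 0x14 0x4c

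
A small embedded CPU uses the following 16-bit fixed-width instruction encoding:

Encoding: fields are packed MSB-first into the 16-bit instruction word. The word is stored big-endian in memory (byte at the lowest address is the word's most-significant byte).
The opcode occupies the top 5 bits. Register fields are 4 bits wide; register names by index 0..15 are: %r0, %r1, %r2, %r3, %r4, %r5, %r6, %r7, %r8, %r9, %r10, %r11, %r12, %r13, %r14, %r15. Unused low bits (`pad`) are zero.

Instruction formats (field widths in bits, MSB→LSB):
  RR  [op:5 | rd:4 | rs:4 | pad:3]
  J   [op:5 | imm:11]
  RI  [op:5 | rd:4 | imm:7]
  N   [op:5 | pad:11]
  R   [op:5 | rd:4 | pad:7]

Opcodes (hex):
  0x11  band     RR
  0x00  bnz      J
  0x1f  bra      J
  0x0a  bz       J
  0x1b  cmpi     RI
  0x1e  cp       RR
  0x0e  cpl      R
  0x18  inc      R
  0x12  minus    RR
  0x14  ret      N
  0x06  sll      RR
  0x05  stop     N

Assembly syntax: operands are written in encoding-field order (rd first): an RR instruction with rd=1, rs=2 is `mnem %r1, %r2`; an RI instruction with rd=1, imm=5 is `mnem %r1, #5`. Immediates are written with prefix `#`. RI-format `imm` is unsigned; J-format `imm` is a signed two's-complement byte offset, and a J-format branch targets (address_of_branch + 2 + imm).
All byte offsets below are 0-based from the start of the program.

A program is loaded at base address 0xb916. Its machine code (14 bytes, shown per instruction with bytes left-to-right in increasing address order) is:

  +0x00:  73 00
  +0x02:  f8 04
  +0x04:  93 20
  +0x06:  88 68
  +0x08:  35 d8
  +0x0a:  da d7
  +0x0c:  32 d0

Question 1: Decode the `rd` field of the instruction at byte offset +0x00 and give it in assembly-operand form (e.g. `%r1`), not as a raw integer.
[00] 73 00 → 0x7300
  opcode bits[15:11]=0xe: cpl/R
  rd@[10:7]=0x6 ⇒ %r6

%r6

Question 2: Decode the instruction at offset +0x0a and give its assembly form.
cmpi %r5, #87

off 0x0a: read da d7 as big → 0xdad7
  top 5b → 0x1b → cmpi [RI]
  rd: (w>>7)&0xf=0x5 → %r5
  imm: (w>>0)&0x7f=0x57 → #87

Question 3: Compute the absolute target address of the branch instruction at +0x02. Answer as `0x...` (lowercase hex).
@+02  big-endian(f8 04) = 0xf804
  opcode bits[15:11]=0x1f: bra/J
  [10:0] imm=4 = #4
  target = base 0xb916 + off 0x02 + 2 + imm 4 = 0xb91e

0xb91e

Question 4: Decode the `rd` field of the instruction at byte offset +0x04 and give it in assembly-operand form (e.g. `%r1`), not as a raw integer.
@+04  big-endian(93 20) = 0x9320
  op=0x9320>>11=0x12 ⇒ minus (RR)
  rd@[10:7]=0x6 ⇒ %r6
  rs@[6:3]=0x4 ⇒ %r4

%r6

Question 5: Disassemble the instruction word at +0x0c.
[0c] 32 d0 → 0x32d0
  op=0x32d0>>11=0x6 ⇒ sll (RR)
  rd@[10:7]=0x5 ⇒ %r5
  rs@[6:3]=0xa ⇒ %r10

sll %r5, %r10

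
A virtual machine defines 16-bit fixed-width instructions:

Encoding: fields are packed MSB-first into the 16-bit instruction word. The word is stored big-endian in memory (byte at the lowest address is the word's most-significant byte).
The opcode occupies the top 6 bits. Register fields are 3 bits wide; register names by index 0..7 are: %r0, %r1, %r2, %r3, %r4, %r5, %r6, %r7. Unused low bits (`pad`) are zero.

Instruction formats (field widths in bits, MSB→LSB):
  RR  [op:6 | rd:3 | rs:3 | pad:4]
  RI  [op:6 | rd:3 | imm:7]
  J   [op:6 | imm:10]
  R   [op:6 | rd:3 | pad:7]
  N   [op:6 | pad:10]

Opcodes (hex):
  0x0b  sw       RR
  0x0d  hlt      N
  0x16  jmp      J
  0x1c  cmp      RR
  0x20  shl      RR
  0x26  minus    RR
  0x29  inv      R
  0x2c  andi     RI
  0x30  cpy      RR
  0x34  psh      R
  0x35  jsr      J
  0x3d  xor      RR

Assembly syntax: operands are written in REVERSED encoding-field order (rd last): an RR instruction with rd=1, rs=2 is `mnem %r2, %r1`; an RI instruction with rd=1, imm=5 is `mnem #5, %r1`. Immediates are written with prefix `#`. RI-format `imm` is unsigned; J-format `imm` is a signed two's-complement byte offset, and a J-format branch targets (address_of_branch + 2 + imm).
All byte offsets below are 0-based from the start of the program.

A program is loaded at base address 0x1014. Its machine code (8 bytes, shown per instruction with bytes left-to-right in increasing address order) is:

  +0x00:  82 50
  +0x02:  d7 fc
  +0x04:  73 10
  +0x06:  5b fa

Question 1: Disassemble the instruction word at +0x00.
shl %r5, %r4

@+00  big-endian(82 50) = 0x8250
  top 6b → 0x20 → shl [RR]
  rd@[9:7]=0x4 ⇒ %r4
  rs@[6:4]=0x5 ⇒ %r5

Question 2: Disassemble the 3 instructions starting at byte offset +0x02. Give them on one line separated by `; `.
+0x02: d7 fc ⇒ word 0xd7fc (big)
  op=0xd7fc>>10=0x35 ⇒ jsr (J)
  [9:0] imm=1020 (s10→-4) = #-4
+0x04: 73 10 ⇒ word 0x7310 (big)
  op=0x7310>>10=0x1c ⇒ cmp (RR)
  [9:7] rd=6 = %r6
  [6:4] rs=1 = %r1
+0x06: 5b fa ⇒ word 0x5bfa (big)
  op=0x5bfa>>10=0x16 ⇒ jmp (J)
  [9:0] imm=1018 (s10→-6) = #-6

jsr #-4; cmp %r1, %r6; jmp #-6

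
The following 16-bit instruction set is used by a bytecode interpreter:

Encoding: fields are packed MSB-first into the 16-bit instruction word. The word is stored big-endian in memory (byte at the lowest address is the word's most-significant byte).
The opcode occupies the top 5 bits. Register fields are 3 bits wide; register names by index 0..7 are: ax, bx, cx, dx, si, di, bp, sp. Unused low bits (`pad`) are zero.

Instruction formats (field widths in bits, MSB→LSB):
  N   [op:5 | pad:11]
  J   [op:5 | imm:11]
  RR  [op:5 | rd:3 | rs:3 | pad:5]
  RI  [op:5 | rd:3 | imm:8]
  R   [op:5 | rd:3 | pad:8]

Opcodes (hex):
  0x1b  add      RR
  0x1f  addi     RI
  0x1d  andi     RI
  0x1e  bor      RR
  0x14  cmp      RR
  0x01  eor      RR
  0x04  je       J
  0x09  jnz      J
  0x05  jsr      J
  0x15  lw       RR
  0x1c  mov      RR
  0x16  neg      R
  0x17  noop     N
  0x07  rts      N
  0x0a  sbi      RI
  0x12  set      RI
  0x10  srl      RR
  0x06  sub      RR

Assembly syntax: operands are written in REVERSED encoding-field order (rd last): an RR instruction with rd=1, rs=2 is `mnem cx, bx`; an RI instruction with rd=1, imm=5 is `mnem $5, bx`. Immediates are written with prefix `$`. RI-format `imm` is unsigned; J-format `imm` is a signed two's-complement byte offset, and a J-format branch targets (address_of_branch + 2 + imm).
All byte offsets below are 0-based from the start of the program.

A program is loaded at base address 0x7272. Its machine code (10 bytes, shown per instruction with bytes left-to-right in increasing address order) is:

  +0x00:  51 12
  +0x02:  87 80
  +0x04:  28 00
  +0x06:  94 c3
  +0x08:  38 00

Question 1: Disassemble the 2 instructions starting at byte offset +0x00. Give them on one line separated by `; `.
sbi $18, bx; srl si, sp

@+00  big-endian(51 12) = 0x5112
  op=0x5112>>11=0xa ⇒ sbi (RI)
  rd: (w>>8)&0x7=0x1 → bx
  imm: (w>>0)&0xff=0x12 → $18
@+02  big-endian(87 80) = 0x8780
  op=0x8780>>11=0x10 ⇒ srl (RR)
  rd: (w>>8)&0x7=0x7 → sp
  rs: (w>>5)&0x7=0x4 → si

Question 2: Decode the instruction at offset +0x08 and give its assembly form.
rts

[08] 38 00 → 0x3800
  top 5b → 0x7 → rts [N]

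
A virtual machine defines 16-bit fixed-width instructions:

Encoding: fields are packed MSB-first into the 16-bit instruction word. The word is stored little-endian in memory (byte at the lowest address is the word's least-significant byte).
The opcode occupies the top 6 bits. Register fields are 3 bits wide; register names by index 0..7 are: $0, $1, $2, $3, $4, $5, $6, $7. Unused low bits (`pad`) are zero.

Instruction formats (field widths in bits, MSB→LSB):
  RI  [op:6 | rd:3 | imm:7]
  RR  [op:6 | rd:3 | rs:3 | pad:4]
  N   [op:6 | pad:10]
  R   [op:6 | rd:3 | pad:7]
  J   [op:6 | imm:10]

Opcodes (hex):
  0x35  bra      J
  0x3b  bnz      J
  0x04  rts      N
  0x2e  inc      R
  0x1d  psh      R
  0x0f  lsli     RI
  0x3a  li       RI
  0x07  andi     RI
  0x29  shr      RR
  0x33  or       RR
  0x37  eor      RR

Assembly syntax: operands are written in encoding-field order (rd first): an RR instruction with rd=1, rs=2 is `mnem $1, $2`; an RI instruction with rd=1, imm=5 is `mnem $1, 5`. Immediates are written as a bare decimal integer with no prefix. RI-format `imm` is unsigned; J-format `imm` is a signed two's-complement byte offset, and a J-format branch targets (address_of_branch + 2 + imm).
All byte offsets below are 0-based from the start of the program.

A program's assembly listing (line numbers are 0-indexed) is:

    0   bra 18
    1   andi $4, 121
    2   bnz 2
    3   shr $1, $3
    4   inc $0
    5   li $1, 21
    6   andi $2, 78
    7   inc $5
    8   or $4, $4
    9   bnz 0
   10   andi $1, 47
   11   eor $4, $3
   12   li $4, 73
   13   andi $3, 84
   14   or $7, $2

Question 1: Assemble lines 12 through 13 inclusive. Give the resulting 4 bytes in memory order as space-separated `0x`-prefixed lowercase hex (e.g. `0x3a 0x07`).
L12: li op=0x3a:6|rd=4:3|imm=73:7 ⇒ 0xea49 ⇒ little 49 ea
L13: andi op=0x7:6|rd=3:3|imm=84:7 ⇒ 0x1dd4 ⇒ little d4 1d

0x49 0xea 0xd4 0x1d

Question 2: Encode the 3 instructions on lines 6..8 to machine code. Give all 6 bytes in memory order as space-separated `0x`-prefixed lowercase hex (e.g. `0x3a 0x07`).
0x4e 0x1d 0x80 0xba 0x40 0xce

line 6 (andi): pack op=0x7:6|rd=2:3|imm=78:7 = 0x1d4e; little→ 4e 1d
line 7 (inc): pack op=0x2e:6|rd=5:3|pad=0:7 = 0xba80; little→ 80 ba
line 8 (or): pack op=0x33:6|rd=4:3|rs=4:3|pad=0:4 = 0xce40; little→ 40 ce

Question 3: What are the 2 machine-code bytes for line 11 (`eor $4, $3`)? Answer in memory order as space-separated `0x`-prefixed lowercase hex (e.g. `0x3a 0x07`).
line 11 (eor): pack op=0x37:6|rd=4:3|rs=3:3|pad=0:4 = 0xde30; little→ 30 de

0x30 0xde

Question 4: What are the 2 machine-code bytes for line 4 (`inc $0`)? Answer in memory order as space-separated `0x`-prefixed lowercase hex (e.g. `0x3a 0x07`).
0x00 0xb8

L4: inc op=0x2e:6|rd=0:3|pad=0:7 ⇒ 0xb800 ⇒ little 00 b8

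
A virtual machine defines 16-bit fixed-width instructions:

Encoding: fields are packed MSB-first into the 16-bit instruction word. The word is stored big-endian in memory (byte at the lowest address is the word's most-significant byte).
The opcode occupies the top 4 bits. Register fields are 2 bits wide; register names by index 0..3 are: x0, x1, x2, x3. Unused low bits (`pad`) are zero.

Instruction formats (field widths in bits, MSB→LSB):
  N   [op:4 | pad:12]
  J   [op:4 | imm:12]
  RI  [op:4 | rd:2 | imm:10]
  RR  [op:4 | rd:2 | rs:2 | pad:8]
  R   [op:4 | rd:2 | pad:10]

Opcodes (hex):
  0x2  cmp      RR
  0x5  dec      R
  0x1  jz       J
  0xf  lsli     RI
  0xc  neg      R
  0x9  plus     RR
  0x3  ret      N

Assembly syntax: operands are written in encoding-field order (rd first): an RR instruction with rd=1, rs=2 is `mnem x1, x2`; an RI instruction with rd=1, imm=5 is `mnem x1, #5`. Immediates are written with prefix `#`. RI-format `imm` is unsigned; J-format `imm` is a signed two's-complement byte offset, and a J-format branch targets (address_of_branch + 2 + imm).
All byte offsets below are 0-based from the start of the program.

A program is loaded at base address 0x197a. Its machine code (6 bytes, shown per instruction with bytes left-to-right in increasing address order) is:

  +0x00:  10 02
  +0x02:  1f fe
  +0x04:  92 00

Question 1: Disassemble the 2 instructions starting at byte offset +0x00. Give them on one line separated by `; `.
jz #2; jz #-2

+0x00: 10 02 ⇒ word 0x1002 (big)
  opcode bits[15:12]=0x1: jz/J
  [11:0] imm=2 = #2
+0x02: 1f fe ⇒ word 0x1ffe (big)
  opcode bits[15:12]=0x1: jz/J
  [11:0] imm=4094 (s12→-2) = #-2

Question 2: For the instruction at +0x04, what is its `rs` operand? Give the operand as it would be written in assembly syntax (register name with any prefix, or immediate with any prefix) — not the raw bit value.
off 0x04: read 92 00 as big → 0x9200
  opcode bits[15:12]=0x9: plus/RR
  rd@[11:10]=0x0 ⇒ x0
  rs@[9:8]=0x2 ⇒ x2

x2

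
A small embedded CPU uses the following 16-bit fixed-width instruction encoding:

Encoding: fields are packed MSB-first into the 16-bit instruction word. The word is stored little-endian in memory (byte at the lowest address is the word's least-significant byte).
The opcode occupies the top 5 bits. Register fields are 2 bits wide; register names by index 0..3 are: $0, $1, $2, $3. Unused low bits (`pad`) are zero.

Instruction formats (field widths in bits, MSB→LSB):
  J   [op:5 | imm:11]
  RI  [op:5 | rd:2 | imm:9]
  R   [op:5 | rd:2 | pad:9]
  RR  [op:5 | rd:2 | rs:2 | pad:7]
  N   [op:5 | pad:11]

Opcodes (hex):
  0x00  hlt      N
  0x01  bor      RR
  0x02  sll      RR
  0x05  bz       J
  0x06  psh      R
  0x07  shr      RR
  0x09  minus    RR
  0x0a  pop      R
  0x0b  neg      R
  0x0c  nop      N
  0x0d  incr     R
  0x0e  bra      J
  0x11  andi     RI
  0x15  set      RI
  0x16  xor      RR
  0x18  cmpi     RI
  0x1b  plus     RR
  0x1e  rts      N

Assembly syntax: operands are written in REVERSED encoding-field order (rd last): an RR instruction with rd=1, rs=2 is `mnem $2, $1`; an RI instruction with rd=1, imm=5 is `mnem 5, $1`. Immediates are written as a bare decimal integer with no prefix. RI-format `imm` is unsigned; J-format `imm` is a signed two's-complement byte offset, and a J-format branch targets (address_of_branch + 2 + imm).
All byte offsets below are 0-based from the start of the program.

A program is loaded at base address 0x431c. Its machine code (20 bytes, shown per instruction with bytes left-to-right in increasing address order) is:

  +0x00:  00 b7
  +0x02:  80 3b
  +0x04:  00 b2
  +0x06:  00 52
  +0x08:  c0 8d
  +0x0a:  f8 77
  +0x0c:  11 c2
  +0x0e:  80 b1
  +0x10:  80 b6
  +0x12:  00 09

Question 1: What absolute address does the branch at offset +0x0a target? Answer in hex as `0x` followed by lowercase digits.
[0a] f8 77 → 0x77f8
  op=0x77f8>>11=0xe ⇒ bra (J)
  imm@[10:0]=0x7f8 (s11→-8) ⇒ -8
  target = base 0x431c + off 0x0a + 2 + imm -8 = 0x4320

0x4320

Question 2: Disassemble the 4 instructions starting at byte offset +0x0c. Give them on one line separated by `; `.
cmpi 17, $1; xor $3, $0; xor $1, $3; bor $2, $0

off 0x0c: read 11 c2 as little → 0xc211
  opcode bits[15:11]=0x18: cmpi/RI
  rd@[10:9]=0x1 ⇒ $1
  imm@[8:0]=0x11 ⇒ 17
off 0x0e: read 80 b1 as little → 0xb180
  opcode bits[15:11]=0x16: xor/RR
  rd@[10:9]=0x0 ⇒ $0
  rs@[8:7]=0x3 ⇒ $3
off 0x10: read 80 b6 as little → 0xb680
  opcode bits[15:11]=0x16: xor/RR
  rd@[10:9]=0x3 ⇒ $3
  rs@[8:7]=0x1 ⇒ $1
off 0x12: read 00 09 as little → 0x0900
  opcode bits[15:11]=0x1: bor/RR
  rd@[10:9]=0x0 ⇒ $0
  rs@[8:7]=0x2 ⇒ $2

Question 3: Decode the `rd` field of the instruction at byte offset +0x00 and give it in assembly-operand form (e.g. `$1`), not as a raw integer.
$3

+0x00: 00 b7 ⇒ word 0xb700 (little)
  top 5b → 0x16 → xor [RR]
  rd: (w>>9)&0x3=0x3 → $3
  rs: (w>>7)&0x3=0x2 → $2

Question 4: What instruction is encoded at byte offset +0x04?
xor $0, $1

[04] 00 b2 → 0xb200
  opcode bits[15:11]=0x16: xor/RR
  rd: (w>>9)&0x3=0x1 → $1
  rs: (w>>7)&0x3=0x0 → $0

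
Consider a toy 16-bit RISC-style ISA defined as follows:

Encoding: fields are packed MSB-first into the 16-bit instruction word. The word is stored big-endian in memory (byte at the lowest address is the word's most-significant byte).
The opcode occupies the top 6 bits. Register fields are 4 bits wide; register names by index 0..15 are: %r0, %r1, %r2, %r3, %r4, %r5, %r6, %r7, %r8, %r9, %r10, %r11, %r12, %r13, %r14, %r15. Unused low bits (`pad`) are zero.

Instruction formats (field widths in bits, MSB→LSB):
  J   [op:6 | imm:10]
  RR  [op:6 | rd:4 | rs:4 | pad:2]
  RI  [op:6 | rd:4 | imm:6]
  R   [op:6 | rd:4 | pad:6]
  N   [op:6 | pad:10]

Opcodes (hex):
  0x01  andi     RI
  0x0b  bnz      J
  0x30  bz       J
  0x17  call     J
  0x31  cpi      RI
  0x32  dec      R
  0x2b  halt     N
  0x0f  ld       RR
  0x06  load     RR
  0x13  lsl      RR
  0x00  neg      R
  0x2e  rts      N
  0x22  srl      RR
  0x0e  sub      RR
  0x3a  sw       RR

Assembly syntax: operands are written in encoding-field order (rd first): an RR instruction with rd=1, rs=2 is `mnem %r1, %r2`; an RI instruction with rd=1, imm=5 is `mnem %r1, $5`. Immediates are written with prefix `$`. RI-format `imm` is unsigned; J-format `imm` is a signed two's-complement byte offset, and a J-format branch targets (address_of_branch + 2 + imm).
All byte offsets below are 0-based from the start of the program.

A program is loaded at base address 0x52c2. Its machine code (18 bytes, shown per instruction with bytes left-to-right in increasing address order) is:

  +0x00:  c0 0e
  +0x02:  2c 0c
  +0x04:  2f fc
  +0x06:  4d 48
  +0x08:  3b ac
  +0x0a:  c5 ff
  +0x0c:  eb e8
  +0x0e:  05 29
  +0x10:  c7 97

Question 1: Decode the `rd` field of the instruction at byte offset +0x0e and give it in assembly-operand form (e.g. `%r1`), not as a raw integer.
%r4

[0e] 05 29 → 0x0529
  top 6b → 0x1 → andi [RI]
  rd: (w>>6)&0xf=0x4 → %r4
  imm: (w>>0)&0x3f=0x29 → $41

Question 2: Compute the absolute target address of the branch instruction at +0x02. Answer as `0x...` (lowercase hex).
0x52d2

@+02  big-endian(2c 0c) = 0x2c0c
  op=0x2c0c>>10=0xb ⇒ bnz (J)
  imm: (w>>0)&0x3ff=0xc → $12
  target = base 0x52c2 + off 0x02 + 2 + imm 12 = 0x52d2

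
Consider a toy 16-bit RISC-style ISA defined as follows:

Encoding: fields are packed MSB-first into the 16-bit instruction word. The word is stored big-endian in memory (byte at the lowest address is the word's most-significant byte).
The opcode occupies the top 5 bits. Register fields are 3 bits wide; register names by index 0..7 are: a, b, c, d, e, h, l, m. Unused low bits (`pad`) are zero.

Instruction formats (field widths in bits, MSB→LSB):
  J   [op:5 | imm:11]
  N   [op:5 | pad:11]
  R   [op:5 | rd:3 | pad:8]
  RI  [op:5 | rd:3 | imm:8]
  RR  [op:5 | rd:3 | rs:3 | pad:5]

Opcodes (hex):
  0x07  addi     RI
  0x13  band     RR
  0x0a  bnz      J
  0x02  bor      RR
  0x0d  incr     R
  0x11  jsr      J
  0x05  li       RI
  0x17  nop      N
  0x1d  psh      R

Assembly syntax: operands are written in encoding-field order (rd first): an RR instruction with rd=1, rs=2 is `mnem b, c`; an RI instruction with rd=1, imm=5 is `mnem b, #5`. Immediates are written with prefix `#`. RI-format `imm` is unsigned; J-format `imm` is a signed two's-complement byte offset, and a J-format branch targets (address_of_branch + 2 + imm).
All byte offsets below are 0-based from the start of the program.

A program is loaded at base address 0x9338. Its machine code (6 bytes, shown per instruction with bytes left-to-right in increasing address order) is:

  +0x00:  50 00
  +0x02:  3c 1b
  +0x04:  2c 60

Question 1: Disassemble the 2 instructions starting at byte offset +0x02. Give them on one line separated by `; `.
+0x02: 3c 1b ⇒ word 0x3c1b (big)
  top 5b → 0x7 → addi [RI]
  rd: (w>>8)&0x7=0x4 → e
  imm: (w>>0)&0xff=0x1b → #27
+0x04: 2c 60 ⇒ word 0x2c60 (big)
  top 5b → 0x5 → li [RI]
  rd: (w>>8)&0x7=0x4 → e
  imm: (w>>0)&0xff=0x60 → #96

addi e, #27; li e, #96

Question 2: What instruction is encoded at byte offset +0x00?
off 0x00: read 50 00 as big → 0x5000
  top 5b → 0xa → bnz [J]
  imm: (w>>0)&0x7ff=0x0 → #0

bnz #0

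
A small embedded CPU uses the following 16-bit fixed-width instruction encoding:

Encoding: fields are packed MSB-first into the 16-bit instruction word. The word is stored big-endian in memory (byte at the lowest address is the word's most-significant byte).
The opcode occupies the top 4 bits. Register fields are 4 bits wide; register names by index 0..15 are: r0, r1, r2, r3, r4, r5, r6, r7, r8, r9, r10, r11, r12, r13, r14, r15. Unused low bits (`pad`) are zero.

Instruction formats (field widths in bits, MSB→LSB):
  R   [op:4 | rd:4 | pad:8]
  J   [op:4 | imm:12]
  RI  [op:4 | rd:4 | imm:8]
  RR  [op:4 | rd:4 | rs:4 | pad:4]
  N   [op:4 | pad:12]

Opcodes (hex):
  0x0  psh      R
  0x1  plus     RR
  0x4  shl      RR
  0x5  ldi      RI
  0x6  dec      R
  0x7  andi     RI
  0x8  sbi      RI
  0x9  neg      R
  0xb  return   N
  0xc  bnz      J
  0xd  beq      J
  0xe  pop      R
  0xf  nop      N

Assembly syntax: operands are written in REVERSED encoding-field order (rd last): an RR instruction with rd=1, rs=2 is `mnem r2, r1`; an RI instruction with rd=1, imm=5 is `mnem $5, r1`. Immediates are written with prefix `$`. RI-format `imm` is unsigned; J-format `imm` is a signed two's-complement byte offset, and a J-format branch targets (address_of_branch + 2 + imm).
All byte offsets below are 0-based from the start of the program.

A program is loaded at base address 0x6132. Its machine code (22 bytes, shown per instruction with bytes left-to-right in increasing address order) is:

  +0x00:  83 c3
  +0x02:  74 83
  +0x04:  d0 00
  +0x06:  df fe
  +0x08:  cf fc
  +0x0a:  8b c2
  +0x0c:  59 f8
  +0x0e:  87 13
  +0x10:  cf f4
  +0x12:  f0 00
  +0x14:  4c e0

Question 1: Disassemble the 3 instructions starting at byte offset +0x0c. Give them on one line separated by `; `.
ldi $248, r9; sbi $19, r7; bnz $-12

off 0x0c: read 59 f8 as big → 0x59f8
  opcode bits[15:12]=0x5: ldi/RI
  [11:8] rd=9 = r9
  [7:0] imm=248 = $248
off 0x0e: read 87 13 as big → 0x8713
  opcode bits[15:12]=0x8: sbi/RI
  [11:8] rd=7 = r7
  [7:0] imm=19 = $19
off 0x10: read cf f4 as big → 0xcff4
  opcode bits[15:12]=0xc: bnz/J
  [11:0] imm=4084 (s12→-12) = $-12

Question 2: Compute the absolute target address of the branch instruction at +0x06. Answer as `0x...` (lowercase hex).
@+06  big-endian(df fe) = 0xdffe
  opcode bits[15:12]=0xd: beq/J
  imm@[11:0]=0xffe (s12→-2) ⇒ $-2
  target = base 0x6132 + off 0x06 + 2 + imm -2 = 0x6138

0x6138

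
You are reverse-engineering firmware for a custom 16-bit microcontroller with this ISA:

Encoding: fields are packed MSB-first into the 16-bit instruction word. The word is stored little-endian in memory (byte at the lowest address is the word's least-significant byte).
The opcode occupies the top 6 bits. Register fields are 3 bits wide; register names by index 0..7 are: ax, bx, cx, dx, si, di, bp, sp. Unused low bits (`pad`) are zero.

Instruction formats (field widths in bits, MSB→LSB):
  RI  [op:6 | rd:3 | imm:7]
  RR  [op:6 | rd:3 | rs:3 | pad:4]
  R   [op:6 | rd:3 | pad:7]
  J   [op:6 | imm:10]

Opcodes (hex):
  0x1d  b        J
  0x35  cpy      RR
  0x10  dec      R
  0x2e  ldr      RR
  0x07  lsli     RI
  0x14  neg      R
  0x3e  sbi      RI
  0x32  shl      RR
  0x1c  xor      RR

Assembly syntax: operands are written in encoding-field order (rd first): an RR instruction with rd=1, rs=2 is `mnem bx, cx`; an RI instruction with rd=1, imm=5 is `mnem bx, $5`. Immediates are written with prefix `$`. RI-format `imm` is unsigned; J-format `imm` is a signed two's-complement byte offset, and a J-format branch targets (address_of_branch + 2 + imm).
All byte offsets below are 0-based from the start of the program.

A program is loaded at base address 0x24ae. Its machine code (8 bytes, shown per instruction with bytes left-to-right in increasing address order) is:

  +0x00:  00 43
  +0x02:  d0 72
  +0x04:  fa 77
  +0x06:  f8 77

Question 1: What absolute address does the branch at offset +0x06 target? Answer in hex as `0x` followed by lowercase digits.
0x24ae

@+06  little-endian(f8 77) = 0x77f8
  top 6b → 0x1d → b [J]
  [9:0] imm=1016 (s10→-8) = $-8
  target = base 0x24ae + off 0x06 + 2 + imm -8 = 0x24ae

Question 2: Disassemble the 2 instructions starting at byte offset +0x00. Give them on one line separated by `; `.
+0x00: 00 43 ⇒ word 0x4300 (little)
  opcode bits[15:10]=0x10: dec/R
  [9:7] rd=6 = bp
+0x02: d0 72 ⇒ word 0x72d0 (little)
  opcode bits[15:10]=0x1c: xor/RR
  [9:7] rd=5 = di
  [6:4] rs=5 = di

dec bp; xor di, di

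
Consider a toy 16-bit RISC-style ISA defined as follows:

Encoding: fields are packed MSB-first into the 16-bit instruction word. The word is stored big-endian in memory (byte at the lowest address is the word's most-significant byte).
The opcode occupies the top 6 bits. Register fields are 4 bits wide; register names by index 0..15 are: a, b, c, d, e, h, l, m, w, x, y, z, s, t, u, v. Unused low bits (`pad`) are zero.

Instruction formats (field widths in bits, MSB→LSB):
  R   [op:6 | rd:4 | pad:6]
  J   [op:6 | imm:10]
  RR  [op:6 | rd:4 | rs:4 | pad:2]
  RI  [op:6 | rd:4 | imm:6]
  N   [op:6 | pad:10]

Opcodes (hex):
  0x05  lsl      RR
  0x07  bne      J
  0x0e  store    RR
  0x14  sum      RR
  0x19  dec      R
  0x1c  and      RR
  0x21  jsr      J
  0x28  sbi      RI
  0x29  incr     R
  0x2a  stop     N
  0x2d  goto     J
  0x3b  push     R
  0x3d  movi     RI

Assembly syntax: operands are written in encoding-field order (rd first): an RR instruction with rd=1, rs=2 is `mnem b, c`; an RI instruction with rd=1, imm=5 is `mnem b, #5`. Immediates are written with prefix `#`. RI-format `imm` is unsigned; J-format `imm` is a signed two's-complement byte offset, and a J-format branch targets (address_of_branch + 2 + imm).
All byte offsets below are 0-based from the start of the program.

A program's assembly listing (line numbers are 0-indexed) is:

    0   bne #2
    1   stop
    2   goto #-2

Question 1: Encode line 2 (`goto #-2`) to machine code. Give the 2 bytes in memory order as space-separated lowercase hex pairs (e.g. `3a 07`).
L2: goto op=0x2d:6|imm=-2:10 ⇒ 0xb7fe ⇒ big b7 fe

b7 fe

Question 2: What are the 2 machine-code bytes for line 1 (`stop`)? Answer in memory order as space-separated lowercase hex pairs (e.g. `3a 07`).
L1: stop op=0x2a:6|pad=0:10 ⇒ 0xa800 ⇒ big a8 00

a8 00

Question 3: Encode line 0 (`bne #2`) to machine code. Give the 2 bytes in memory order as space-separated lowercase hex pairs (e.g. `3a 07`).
L0: bne op=0x7:6|imm=2:10 ⇒ 0x1c02 ⇒ big 1c 02

1c 02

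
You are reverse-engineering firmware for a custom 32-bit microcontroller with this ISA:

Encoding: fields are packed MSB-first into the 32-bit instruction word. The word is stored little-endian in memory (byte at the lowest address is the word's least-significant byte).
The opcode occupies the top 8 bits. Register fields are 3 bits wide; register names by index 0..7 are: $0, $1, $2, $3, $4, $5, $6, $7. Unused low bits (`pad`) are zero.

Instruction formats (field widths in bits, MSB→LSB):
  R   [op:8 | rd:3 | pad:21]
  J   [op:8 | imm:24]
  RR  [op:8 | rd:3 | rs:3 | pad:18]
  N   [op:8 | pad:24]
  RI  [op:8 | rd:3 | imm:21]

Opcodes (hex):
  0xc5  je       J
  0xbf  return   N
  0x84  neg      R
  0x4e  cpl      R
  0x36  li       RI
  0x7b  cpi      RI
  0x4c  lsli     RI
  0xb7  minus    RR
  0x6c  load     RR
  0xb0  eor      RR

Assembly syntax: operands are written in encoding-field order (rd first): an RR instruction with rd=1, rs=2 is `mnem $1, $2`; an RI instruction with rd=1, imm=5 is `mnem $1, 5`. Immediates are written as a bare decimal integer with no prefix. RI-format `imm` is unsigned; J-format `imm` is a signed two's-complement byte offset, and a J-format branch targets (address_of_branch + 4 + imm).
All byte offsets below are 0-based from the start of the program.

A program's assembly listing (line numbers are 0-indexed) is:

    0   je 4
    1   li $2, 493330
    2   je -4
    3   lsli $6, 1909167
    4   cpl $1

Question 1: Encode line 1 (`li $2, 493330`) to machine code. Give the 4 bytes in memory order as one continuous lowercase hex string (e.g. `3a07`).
12874736

1. li fields op=0x36:8|rd=2:3|imm=493330:21 → word 36478712h → 12 87 47 36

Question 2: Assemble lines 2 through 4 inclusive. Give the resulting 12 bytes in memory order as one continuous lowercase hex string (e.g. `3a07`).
2. je fields op=0xc5:8|imm=-4:24 → word c5fffffch → fc ff ff c5
3. lsli fields op=0x4c:8|rd=6:3|imm=1909167:21 → word 4cdd21afh → af 21 dd 4c
4. cpl fields op=0x4e:8|rd=1:3|pad=0:21 → word 4e200000h → 00 00 20 4e

fcffffc5af21dd4c0000204e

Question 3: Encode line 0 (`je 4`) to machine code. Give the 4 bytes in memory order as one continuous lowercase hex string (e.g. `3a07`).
line 0 (je): pack op=0xc5:8|imm=4:24 = 0xc5000004; little→ 04 00 00 c5

040000c5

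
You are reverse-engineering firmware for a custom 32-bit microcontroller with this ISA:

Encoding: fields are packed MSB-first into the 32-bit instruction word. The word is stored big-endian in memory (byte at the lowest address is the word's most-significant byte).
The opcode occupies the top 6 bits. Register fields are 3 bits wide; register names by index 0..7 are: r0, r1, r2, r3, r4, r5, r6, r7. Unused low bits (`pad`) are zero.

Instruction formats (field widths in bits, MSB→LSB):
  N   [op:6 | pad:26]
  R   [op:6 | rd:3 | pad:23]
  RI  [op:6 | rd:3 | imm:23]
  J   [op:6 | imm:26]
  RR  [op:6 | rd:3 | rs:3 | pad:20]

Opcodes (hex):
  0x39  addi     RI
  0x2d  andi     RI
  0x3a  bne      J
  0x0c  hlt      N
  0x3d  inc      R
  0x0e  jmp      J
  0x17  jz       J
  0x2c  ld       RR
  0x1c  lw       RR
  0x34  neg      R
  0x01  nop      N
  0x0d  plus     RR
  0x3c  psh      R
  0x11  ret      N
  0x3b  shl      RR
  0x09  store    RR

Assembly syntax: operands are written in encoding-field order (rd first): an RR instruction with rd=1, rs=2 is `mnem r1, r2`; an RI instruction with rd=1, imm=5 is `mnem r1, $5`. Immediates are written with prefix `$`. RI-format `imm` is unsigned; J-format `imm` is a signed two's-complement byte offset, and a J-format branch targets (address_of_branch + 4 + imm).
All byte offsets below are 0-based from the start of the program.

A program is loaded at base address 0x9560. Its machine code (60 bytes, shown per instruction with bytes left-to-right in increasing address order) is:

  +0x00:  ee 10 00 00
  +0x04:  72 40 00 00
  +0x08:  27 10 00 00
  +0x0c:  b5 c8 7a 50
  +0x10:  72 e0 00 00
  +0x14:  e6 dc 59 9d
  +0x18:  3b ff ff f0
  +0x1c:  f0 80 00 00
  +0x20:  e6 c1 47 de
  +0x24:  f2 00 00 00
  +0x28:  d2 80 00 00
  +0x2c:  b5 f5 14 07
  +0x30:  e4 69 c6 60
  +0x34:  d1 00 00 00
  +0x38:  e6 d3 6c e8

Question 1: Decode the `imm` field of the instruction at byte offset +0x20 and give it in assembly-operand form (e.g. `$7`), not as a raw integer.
$4278238

[20] e6 c1 47 de → 0xe6c147de
  top 6b → 0x39 → addi [RI]
  [25:23] rd=5 = r5
  [22:0] imm=4278238 = $4278238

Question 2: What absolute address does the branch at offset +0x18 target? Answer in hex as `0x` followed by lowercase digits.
@+18  big-endian(3b ff ff f0) = 0x3bfffff0
  opcode bits[31:26]=0xe: jmp/J
  imm: (w>>0)&0x3ffffff=0x3fffff0 (s26→-16) → $-16
  target = base 0x9560 + off 0x18 + 4 + imm -16 = 0x956c

0x956c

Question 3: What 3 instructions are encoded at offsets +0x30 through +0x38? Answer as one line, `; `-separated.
addi r0, $6932064; neg r2; addi r5, $5467368

off 0x30: read e4 69 c6 60 as big → 0xe469c660
  opcode bits[31:26]=0x39: addi/RI
  rd@[25:23]=0x0 ⇒ r0
  imm@[22:0]=0x69c660 ⇒ $6932064
off 0x34: read d1 00 00 00 as big → 0xd1000000
  opcode bits[31:26]=0x34: neg/R
  rd@[25:23]=0x2 ⇒ r2
off 0x38: read e6 d3 6c e8 as big → 0xe6d36ce8
  opcode bits[31:26]=0x39: addi/RI
  rd@[25:23]=0x5 ⇒ r5
  imm@[22:0]=0x536ce8 ⇒ $5467368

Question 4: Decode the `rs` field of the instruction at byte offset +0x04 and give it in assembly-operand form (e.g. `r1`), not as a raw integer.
@+04  big-endian(72 40 00 00) = 0x72400000
  opcode bits[31:26]=0x1c: lw/RR
  [25:23] rd=4 = r4
  [22:20] rs=4 = r4

r4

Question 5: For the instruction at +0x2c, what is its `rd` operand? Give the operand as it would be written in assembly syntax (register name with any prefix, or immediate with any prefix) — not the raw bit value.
off 0x2c: read b5 f5 14 07 as big → 0xb5f51407
  top 6b → 0x2d → andi [RI]
  rd@[25:23]=0x3 ⇒ r3
  imm@[22:0]=0x751407 ⇒ $7672839

r3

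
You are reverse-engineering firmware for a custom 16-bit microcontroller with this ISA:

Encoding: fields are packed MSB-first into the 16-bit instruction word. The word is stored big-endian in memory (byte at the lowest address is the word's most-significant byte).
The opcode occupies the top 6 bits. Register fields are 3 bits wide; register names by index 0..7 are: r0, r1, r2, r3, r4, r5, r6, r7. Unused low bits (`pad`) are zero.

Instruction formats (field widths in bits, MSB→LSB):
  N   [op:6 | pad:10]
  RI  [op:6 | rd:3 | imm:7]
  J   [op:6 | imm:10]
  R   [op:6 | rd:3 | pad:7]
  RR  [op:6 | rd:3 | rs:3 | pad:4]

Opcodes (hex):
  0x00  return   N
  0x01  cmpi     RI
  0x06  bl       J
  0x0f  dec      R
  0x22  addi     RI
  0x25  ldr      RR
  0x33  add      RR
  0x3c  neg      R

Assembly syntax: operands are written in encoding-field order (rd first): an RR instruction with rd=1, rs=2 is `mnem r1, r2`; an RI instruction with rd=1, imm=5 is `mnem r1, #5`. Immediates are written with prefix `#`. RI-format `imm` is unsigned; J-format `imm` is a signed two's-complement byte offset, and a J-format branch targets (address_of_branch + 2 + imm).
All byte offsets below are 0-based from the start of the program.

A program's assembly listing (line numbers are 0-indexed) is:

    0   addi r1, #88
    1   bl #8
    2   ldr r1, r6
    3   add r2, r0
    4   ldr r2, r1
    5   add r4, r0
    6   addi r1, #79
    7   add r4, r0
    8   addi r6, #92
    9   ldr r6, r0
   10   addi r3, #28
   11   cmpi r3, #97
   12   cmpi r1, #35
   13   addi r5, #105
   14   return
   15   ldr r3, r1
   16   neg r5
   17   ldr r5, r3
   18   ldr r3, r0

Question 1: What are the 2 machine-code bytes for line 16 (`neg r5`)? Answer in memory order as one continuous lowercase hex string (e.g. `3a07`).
16. neg fields op=0x3c:6|rd=5:3|pad=0:7 → word f280h → f2 80

f280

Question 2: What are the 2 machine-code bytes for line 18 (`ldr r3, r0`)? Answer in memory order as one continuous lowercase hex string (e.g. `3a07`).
18. ldr fields op=0x25:6|rd=3:3|rs=0:3|pad=0:4 → word 9580h → 95 80

9580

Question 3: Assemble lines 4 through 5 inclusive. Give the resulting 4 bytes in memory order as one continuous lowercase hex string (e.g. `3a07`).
4. ldr fields op=0x25:6|rd=2:3|rs=1:3|pad=0:4 → word 9510h → 95 10
5. add fields op=0x33:6|rd=4:3|rs=0:3|pad=0:4 → word ce00h → ce 00

9510ce00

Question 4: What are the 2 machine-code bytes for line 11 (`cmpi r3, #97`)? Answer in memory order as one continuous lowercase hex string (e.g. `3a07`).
line 11 (cmpi): pack op=0x1:6|rd=3:3|imm=97:7 = 0x05e1; big→ 05 e1

05e1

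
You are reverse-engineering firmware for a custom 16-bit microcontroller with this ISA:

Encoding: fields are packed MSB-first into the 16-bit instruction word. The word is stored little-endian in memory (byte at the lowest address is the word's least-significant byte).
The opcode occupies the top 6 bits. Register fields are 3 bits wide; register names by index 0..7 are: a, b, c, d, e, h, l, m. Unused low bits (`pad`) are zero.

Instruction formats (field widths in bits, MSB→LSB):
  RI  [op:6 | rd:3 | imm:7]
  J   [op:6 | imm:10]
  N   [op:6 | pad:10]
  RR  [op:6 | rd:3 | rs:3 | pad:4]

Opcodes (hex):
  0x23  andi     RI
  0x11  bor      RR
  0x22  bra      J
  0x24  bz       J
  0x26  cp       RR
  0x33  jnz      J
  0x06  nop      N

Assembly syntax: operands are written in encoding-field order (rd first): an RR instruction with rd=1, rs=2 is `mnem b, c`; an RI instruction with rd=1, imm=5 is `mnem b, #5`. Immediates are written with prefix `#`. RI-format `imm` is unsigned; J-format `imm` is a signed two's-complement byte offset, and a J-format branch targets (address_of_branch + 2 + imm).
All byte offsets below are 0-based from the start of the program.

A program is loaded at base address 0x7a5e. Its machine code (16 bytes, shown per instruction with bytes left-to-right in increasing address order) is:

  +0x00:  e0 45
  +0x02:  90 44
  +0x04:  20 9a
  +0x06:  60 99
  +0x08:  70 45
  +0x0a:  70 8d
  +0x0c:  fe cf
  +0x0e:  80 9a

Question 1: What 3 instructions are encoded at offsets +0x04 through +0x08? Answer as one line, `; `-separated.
cp e, c; cp c, l; bor c, m

+0x04: 20 9a ⇒ word 0x9a20 (little)
  op=0x9a20>>10=0x26 ⇒ cp (RR)
  rd@[9:7]=0x4 ⇒ e
  rs@[6:4]=0x2 ⇒ c
+0x06: 60 99 ⇒ word 0x9960 (little)
  op=0x9960>>10=0x26 ⇒ cp (RR)
  rd@[9:7]=0x2 ⇒ c
  rs@[6:4]=0x6 ⇒ l
+0x08: 70 45 ⇒ word 0x4570 (little)
  op=0x4570>>10=0x11 ⇒ bor (RR)
  rd@[9:7]=0x2 ⇒ c
  rs@[6:4]=0x7 ⇒ m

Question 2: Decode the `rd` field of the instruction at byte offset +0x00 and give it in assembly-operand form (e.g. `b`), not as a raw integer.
d

off 0x00: read e0 45 as little → 0x45e0
  top 6b → 0x11 → bor [RR]
  rd: (w>>7)&0x7=0x3 → d
  rs: (w>>4)&0x7=0x6 → l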